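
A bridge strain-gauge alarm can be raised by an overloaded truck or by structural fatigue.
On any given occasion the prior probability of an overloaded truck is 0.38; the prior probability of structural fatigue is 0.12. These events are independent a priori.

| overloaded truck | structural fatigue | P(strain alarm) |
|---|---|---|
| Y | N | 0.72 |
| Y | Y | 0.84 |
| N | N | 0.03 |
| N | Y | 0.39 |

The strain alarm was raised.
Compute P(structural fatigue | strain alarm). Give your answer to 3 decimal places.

P(structural fatigue | strain alarm) ≈ 0.207

P(strain alarm) = 0.03×0.62×0.88 + 0.39×0.62×0.12 + 0.72×0.38×0.88 + 0.84×0.38×0.12 = 0.016368 + 0.029016 + 0.240768 + 0.038304 = 0.324456
The structural fatigue-present share is 0.029016 + 0.038304 = 0.067320.
Hence the posterior is 0.067320/0.324456 ≈ 0.207.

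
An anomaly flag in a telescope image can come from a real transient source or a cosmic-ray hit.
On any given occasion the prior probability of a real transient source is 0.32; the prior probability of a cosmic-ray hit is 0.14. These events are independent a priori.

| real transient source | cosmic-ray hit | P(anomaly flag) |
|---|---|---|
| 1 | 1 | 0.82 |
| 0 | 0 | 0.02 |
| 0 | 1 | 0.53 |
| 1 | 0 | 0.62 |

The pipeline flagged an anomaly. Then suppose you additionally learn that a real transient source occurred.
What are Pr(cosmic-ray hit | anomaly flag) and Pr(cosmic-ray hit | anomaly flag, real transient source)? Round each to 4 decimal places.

Pr(cosmic-ray hit | anomaly flag) ≈ 0.3235; Pr(cosmic-ray hit | anomaly flag, real transient source) ≈ 0.1772

By total probability over the 4 (real transient source, cosmic-ray hit) configurations:
  P(anomaly flag) = 0.02×0.68×0.86 + 0.53×0.68×0.14 + 0.62×0.32×0.86 + 0.82×0.32×0.14
        = 0.011696 + 0.050456 + 0.170624 + 0.036736 = 0.269512
The terms with cosmic-ray hit present sum to 0.087192, so
  P(cosmic-ray hit | anomaly flag) = 0.087192 / 0.269512 ≈ 0.3235

With the extra evidence:
P(anomaly flag | real transient source) = 0.62·0.86 + 0.82·0.14 = 0.533200 + 0.114800 = 0.648000
The cosmic-ray hit-present share is 0.82·0.14 = 0.114800.
P(cosmic-ray hit | anomaly flag, real transient source) = 0.114800 / 0.648000 ≈ 0.1772
This is intercausal reasoning (explaining away): once real transient source accounts for the anomaly flag, cosmic-ray hit becomes less likely.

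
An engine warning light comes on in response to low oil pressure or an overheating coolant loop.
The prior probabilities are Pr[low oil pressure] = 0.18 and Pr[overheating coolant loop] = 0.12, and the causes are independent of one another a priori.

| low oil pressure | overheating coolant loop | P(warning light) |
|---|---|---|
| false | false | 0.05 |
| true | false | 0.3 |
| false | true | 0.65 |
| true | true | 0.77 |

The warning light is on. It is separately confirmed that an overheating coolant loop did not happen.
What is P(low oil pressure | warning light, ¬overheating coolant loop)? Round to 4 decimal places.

P(warning light | ¬overheating coolant loop) = 0.05·0.82 + 0.3·0.18 = 0.041000 + 0.054000 = 0.095000
The low oil pressure-present share is 0.3·0.18 = 0.054000.
P(low oil pressure | warning light, ¬overheating coolant loop) = 0.054000 / 0.095000 ≈ 0.5684

P(low oil pressure | warning light, ¬overheating coolant loop) ≈ 0.5684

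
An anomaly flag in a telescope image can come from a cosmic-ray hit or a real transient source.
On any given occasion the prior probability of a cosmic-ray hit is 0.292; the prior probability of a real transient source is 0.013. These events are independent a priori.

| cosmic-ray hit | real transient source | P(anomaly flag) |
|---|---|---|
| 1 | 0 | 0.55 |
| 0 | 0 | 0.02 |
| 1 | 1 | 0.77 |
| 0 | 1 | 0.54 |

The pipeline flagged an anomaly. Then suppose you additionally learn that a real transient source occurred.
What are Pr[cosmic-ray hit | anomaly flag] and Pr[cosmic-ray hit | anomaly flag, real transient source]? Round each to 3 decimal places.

Pr[cosmic-ray hit | anomaly flag] ≈ 0.895; Pr[cosmic-ray hit | anomaly flag, real transient source] ≈ 0.370

Enumerate the 4 (cosmic-ray hit, real transient source) configurations and weight by the priors:
  P(anomaly flag) = 0.02·0.708·0.987 + 0.54·0.708·0.013 + 0.55·0.292·0.987 + 0.77·0.292·0.013
        = 0.013976 + 0.004970 + 0.158512 + 0.002923 = 0.180381
Keeping only the cosmic-ray hit-present terms gives 0.161435, so
  P(cosmic-ray hit | anomaly flag) = 0.161435 / 0.180381 ≈ 0.895

With the extra evidence:
Numerator (weight on configurations with cosmic-ray hit): 0.77*0.292 = 0.224840
The normalizing constant is 0.54*0.708 + 0.77*0.292 = 0.607160
Posterior = 0.224840 / 0.607160 ≈ 0.370
This is intercausal reasoning (explaining away): once real transient source accounts for the anomaly flag, cosmic-ray hit becomes less likely.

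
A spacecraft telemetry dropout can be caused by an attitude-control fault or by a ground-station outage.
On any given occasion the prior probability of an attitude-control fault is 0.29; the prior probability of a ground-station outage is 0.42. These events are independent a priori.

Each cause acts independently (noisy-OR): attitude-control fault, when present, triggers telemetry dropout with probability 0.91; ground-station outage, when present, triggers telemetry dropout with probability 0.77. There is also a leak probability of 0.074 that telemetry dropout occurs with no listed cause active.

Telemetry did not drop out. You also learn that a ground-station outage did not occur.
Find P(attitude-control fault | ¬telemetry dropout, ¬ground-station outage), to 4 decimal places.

P(attitude-control fault | ¬telemetry dropout, ¬ground-station outage) ≈ 0.0355

Under noisy-OR, P(telemetry dropout | causes) = 1 − (1−0.074)·∏(1−qᵢ) over the active causes.
Sum P(¬telemetry dropout|·) weighted by the priors over both values of attitude-control fault:
  P(¬telemetry dropout | ¬ground-station outage) = 0.926*0.71 + 0.08334*0.29
        = 0.657460 + 0.024169 = 0.681629
Configurations with attitude-control fault contribute 0.024169, so
  P(attitude-control fault | ¬telemetry dropout, ¬ground-station outage) = 0.024169 / 0.681629 ≈ 0.0355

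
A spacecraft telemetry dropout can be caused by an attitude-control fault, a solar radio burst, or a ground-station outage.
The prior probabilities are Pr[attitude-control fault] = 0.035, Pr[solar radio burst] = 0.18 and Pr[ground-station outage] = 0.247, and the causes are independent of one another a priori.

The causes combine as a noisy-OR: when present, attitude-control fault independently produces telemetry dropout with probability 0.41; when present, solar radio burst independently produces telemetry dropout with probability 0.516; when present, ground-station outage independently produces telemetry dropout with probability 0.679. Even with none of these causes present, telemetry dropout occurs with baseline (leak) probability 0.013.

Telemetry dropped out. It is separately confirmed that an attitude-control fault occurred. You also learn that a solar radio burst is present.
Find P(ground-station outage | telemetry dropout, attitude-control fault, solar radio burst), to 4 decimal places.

Under noisy-OR, P(telemetry dropout | causes) = 1 − (1−0.013)·∏(1−qᵢ) over the active causes.
P(telemetry dropout | attitude-control fault, solar radio burst) = 0.718152×0.753 + 0.909527×0.247 = 0.540768 + 0.224653 = 0.765421
The ground-station outage-present share is 0.909527×0.247 = 0.224653.
P(ground-station outage | telemetry dropout, attitude-control fault, solar radio burst) = 0.224653 / 0.765421 ≈ 0.2935

P(ground-station outage | telemetry dropout, attitude-control fault, solar radio burst) ≈ 0.2935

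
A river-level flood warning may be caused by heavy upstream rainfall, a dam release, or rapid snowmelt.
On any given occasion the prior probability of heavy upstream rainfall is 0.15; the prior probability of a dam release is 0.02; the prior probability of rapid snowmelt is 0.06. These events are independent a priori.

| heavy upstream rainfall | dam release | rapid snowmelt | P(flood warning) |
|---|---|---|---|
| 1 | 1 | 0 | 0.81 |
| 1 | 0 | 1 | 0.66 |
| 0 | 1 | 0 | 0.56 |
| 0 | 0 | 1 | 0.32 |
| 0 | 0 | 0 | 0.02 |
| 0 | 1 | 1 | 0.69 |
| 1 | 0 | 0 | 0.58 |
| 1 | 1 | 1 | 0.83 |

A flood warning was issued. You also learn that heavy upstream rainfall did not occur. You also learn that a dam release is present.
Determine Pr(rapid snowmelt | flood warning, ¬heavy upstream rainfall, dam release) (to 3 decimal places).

Pr(rapid snowmelt | flood warning, ¬heavy upstream rainfall, dam release) ≈ 0.073

P(flood warning | ¬heavy upstream rainfall, dam release) = 0.56*0.94 + 0.69*0.06 = 0.526400 + 0.041400 = 0.567800
The rapid snowmelt-present share is 0.69*0.06 = 0.041400.
So P(rapid snowmelt | flood warning, ¬heavy upstream rainfall, dam release) = 0.041400/0.567800 ≈ 0.073.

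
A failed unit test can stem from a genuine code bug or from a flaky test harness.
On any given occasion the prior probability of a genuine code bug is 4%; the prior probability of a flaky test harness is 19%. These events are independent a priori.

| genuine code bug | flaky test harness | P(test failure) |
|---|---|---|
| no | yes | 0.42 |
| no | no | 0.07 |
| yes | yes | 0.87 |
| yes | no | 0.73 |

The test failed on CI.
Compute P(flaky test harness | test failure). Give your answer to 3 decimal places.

P(flaky test harness | test failure) ≈ 0.516

P(test failure) = 0.07*0.96*0.81 + 0.42*0.96*0.19 + 0.73*0.04*0.81 + 0.87*0.04*0.19 = 0.054432 + 0.076608 + 0.023652 + 0.006612 = 0.161304
Restricting to configurations with flaky test harness present: 0.076608 + 0.006612 = 0.083220.
Hence the posterior is 0.083220/0.161304 ≈ 0.516.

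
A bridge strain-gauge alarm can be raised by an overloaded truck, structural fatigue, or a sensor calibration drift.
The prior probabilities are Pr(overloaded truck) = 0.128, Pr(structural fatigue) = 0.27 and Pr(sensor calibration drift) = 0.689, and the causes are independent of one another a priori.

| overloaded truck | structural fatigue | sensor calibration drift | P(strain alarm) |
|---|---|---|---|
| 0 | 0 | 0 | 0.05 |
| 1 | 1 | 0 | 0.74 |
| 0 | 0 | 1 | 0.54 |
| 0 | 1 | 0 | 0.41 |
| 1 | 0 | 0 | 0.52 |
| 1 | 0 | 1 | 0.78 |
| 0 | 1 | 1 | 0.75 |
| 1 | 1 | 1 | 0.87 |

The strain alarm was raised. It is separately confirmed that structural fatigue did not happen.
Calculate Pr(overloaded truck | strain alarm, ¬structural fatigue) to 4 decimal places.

Pr(overloaded truck | strain alarm, ¬structural fatigue) ≈ 0.2093

Numerator (weight on configurations with overloaded truck): 0.020700 + 0.068790 = 0.089490
The normalizing constant is 0.05*0.872*0.311 + 0.54*0.872*0.689 + 0.52*0.128*0.311 + 0.78*0.128*0.689 = 0.427486
P(overloaded truck | strain alarm, ¬structural fatigue) = 0.089490/0.427486 ≈ 0.2093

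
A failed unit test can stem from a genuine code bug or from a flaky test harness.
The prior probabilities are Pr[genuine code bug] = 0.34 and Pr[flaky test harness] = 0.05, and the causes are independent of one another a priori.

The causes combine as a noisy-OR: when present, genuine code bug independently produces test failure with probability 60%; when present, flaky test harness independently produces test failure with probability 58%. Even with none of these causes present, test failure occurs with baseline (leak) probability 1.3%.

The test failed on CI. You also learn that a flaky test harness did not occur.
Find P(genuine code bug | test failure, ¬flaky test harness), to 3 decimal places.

Under noisy-OR, P(test failure | causes) = 1 − (1−0.013)·∏(1−qᵢ) over the active causes.
P(test failure | ¬flaky test harness) = 0.013×0.66 + 0.6052×0.34 = 0.008580 + 0.205768 = 0.214348
The genuine code bug-present share is 0.6052×0.34 = 0.205768.
P(genuine code bug | test failure, ¬flaky test harness) = 0.205768 / 0.214348 ≈ 0.960

P(genuine code bug | test failure, ¬flaky test harness) ≈ 0.960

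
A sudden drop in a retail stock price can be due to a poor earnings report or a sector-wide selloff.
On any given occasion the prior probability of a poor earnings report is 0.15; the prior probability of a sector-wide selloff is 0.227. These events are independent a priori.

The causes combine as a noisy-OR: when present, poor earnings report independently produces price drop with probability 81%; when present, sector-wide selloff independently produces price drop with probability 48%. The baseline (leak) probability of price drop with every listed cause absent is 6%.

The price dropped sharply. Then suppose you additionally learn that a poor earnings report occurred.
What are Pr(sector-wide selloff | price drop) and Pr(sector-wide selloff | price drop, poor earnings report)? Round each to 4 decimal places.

Under noisy-OR, P(price drop | causes) = 1 − (1−0.06)·∏(1−qᵢ) over the active causes.
For the numerator, keep only sector-wide selloff=true terms: 0.098636 + 0.030888 = 0.129524
Denominator P(price drop): 0.06*0.85*0.773 + 0.5112*0.85*0.227 + 0.8214*0.15*0.773 + 0.907128*0.15*0.227 = 0.264188
P(sector-wide selloff | price drop) = 0.129524/0.264188 ≈ 0.4903

Now condition on the additional information:
P(price drop | poor earnings report) = 0.8214×0.773 + 0.907128×0.227 = 0.634942 + 0.205918 = 0.840860
Restricting to configurations with sector-wide selloff present: 0.907128×0.227 = 0.205918.
P(sector-wide selloff | price drop, poor earnings report) = 0.205918 / 0.840860 ≈ 0.2449
— poor earnings report explains away the evidence for sector-wide selloff.

Pr(sector-wide selloff | price drop) ≈ 0.4903; Pr(sector-wide selloff | price drop, poor earnings report) ≈ 0.2449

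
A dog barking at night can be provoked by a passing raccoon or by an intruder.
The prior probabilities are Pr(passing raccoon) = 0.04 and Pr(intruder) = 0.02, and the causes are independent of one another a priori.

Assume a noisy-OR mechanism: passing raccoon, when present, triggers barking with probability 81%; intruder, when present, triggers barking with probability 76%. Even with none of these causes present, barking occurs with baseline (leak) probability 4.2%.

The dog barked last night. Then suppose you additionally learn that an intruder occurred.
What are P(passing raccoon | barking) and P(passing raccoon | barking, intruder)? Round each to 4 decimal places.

Under noisy-OR, P(barking | causes) = 1 − (1−0.042)·∏(1−qᵢ) over the active causes.
Numerator (weight on configurations with passing raccoon): 0.032065 + 0.000765 = 0.032830
The normalizing constant is 0.042×0.96×0.98 + 0.77008×0.96×0.02 + 0.81798×0.04×0.98 + 0.956315×0.04×0.02 = 0.087130
P(passing raccoon | barking) = 0.032830/0.087130 ≈ 0.3768

Now condition on the additional information:
By total probability over both values of passing raccoon:
  P(barking | intruder) = 0.77008*0.96 + 0.956315*0.04
        = 0.739277 + 0.038253 = 0.777530
Keeping only the passing raccoon-present terms gives 0.038253, so
  P(passing raccoon | barking, intruder) = 0.038253 / 0.777530 ≈ 0.0492
The drop from 0.3768 to 0.0492 is the explaining-away (discounting) effect.

P(passing raccoon | barking) ≈ 0.3768; P(passing raccoon | barking, intruder) ≈ 0.0492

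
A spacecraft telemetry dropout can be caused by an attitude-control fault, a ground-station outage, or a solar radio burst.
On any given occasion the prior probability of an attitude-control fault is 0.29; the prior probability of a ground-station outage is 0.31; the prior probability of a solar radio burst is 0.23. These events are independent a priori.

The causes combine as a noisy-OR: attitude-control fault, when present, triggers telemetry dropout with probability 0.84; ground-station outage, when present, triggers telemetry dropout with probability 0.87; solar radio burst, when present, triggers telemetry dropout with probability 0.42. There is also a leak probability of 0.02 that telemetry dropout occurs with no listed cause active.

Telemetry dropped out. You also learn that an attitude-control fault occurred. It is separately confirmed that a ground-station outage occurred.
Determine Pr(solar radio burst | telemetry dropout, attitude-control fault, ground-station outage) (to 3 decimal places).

Pr(solar radio burst | telemetry dropout, attitude-control fault, ground-station outage) ≈ 0.232

Under noisy-OR, P(telemetry dropout | causes) = 1 − (1−0.02)·∏(1−qᵢ) over the active causes.
P(telemetry dropout | attitude-control fault, ground-station outage) = 0.979616·0.77 + 0.988177·0.23 = 0.754304 + 0.227281 = 0.981585
Restricting to configurations with solar radio burst present: 0.988177·0.23 = 0.227281.
P(solar radio burst | telemetry dropout, attitude-control fault, ground-station outage) = 0.227281 / 0.981585 ≈ 0.232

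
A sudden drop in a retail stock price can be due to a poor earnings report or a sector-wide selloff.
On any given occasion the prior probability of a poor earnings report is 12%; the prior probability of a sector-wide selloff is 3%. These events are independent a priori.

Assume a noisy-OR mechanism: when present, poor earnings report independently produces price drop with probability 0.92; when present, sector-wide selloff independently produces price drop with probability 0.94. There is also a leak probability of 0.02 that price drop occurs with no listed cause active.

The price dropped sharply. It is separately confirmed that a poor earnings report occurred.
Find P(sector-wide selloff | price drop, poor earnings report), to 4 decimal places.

P(sector-wide selloff | price drop, poor earnings report) ≈ 0.0323

Under noisy-OR, P(price drop | causes) = 1 − (1−0.02)·∏(1−qᵢ) over the active causes.
P(price drop | poor earnings report) = 0.9216×0.97 + 0.995296×0.03 = 0.893952 + 0.029859 = 0.923811
Restricting to configurations with sector-wide selloff present: 0.995296×0.03 = 0.029859.
P(sector-wide selloff | price drop, poor earnings report) = 0.029859 / 0.923811 ≈ 0.0323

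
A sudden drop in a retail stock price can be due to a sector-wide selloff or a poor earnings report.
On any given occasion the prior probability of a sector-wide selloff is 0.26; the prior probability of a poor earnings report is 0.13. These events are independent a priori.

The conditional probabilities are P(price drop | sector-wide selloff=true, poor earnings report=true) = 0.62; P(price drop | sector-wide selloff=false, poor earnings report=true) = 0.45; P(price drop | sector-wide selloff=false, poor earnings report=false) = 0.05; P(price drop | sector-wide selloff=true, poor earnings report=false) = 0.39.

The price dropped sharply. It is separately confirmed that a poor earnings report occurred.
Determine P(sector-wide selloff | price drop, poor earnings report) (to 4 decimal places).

Enumerate both values of sector-wide selloff and weight by the priors:
  P(price drop | poor earnings report) = 0.45×0.74 + 0.62×0.26
        = 0.333000 + 0.161200 = 0.494200
The terms with sector-wide selloff present sum to 0.161200, so
  P(sector-wide selloff | price drop, poor earnings report) = 0.161200 / 0.494200 ≈ 0.3262

P(sector-wide selloff | price drop, poor earnings report) ≈ 0.3262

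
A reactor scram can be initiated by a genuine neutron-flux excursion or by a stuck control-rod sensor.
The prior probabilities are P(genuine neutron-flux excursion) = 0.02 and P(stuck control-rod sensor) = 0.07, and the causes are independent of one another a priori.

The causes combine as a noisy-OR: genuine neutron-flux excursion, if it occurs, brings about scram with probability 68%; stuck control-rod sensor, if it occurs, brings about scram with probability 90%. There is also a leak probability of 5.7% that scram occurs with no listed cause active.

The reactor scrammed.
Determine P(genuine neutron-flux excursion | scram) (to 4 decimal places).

Under noisy-OR, P(scram | causes) = 1 − (1−0.057)·∏(1−qᵢ) over the active causes.
By total probability over the 4 (genuine neutron-flux excursion, stuck control-rod sensor) configurations:
  P(scram) = 0.057·0.98·0.93 + 0.9057·0.98·0.07 + 0.69824·0.02·0.93 + 0.969824·0.02·0.07
        = 0.051950 + 0.062131 + 0.012987 + 0.001358 = 0.128426
Configurations with genuine neutron-flux excursion contribute 0.014345, so
  P(genuine neutron-flux excursion | scram) = 0.014345 / 0.128426 ≈ 0.1117

P(genuine neutron-flux excursion | scram) ≈ 0.1117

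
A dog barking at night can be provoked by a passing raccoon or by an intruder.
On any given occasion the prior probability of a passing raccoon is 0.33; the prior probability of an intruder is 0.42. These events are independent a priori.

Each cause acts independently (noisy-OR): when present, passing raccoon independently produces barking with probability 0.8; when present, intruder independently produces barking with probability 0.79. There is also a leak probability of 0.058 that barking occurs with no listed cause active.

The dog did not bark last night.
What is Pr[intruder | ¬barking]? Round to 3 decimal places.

Under noisy-OR, P(barking | causes) = 1 − (1−0.058)·∏(1−qᵢ) over the active causes.
For the numerator, keep only intruder=true terms: 0.055667 + 0.005484 = 0.061151
The normalizing constant is 0.942*0.67*0.58 + 0.19782*0.67*0.42 + 0.1884*0.33*0.58 + 0.039564*0.33*0.42 = 0.463272
Posterior = 0.061151 / 0.463272 ≈ 0.132

Pr[intruder | ¬barking] ≈ 0.132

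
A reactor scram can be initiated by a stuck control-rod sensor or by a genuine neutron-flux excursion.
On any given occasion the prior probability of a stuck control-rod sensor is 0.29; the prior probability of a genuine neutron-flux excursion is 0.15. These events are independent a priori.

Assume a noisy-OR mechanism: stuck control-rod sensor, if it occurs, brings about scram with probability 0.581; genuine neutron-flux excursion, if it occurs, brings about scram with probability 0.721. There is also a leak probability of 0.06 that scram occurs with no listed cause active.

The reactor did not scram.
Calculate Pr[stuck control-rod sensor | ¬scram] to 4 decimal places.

Pr[stuck control-rod sensor | ¬scram] ≈ 0.1461

Under noisy-OR, P(scram | causes) = 1 − (1−0.06)·∏(1−qᵢ) over the active causes.
P(¬scram) = 0.94×0.71×0.85 + 0.26226×0.71×0.15 + 0.39386×0.29×0.85 + 0.109887×0.29×0.15 = 0.567290 + 0.027931 + 0.097086 + 0.004780 = 0.697087
The stuck control-rod sensor-present share is 0.097086 + 0.004780 = 0.101866.
P(stuck control-rod sensor | ¬scram) = 0.101866 / 0.697087 ≈ 0.1461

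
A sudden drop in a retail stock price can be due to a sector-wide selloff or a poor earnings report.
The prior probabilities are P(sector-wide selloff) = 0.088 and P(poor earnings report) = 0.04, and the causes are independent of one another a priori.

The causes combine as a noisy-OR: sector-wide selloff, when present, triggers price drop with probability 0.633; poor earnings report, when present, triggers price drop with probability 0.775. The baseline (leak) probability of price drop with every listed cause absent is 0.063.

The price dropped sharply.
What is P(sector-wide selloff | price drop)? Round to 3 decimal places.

Under noisy-OR, P(price drop | causes) = 1 − (1−0.063)·∏(1−qᵢ) over the active causes.
By total probability over the 4 (sector-wide selloff, poor earnings report) configurations:
  P(price drop) = 0.063*0.912*0.96 + 0.789175*0.912*0.04 + 0.656121*0.088*0.96 + 0.922627*0.088*0.04
        = 0.055158 + 0.028789 + 0.055429 + 0.003248 = 0.142624
The terms with sector-wide selloff present sum to 0.058677, so
  P(sector-wide selloff | price drop) = 0.058677 / 0.142624 ≈ 0.411

P(sector-wide selloff | price drop) ≈ 0.411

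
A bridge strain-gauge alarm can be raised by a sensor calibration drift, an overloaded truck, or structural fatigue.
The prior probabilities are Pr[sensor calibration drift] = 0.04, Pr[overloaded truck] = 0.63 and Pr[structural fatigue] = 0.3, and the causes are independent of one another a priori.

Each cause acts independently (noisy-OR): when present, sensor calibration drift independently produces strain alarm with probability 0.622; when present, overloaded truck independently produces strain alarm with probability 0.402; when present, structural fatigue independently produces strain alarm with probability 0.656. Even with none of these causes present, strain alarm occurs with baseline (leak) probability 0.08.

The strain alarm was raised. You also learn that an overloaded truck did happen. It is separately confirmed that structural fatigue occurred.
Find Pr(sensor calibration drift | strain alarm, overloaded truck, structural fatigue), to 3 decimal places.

Pr(sensor calibration drift | strain alarm, overloaded truck, structural fatigue) ≈ 0.046

Under noisy-OR, P(strain alarm | causes) = 1 − (1−0.08)·∏(1−qᵢ) over the active causes.
P(strain alarm | overloaded truck, structural fatigue) = 0.810745·0.96 + 0.928462·0.04 = 0.778315 + 0.037138 = 0.815453
The sensor calibration drift-present share is 0.928462·0.04 = 0.037138.
So P(sensor calibration drift | strain alarm, overloaded truck, structural fatigue) = 0.037138/0.815453 ≈ 0.046.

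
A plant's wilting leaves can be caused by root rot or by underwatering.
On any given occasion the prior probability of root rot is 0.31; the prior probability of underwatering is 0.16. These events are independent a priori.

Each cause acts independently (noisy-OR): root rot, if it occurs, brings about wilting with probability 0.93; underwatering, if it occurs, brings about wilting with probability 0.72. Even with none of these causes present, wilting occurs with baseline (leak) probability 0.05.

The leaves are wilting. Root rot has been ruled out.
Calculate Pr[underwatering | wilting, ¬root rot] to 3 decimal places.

Under noisy-OR, P(wilting | causes) = 1 − (1−0.05)·∏(1−qᵢ) over the active causes.
P(wilting | ¬root rot) = 0.05×0.84 + 0.734×0.16 = 0.042000 + 0.117440 = 0.159440
Restricting to configurations with underwatering present: 0.734×0.16 = 0.117440.
Hence the posterior is 0.117440/0.159440 ≈ 0.737.

Pr[underwatering | wilting, ¬root rot] ≈ 0.737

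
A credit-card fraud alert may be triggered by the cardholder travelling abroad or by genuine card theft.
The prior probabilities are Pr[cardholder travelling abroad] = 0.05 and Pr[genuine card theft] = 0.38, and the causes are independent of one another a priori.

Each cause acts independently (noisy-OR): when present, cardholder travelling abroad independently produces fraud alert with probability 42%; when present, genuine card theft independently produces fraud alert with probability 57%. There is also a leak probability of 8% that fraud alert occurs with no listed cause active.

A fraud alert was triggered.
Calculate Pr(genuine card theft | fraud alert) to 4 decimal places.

Under noisy-OR, P(fraud alert | causes) = 1 − (1−0.08)·∏(1−qᵢ) over the active causes.
Sum P(fraud alert|·) weighted by the priors over the 4 (cardholder travelling abroad, genuine card theft) configurations:
  P(fraud alert) = 0.08×0.95×0.62 + 0.6044×0.95×0.38 + 0.4664×0.05×0.62 + 0.770552×0.05×0.38
        = 0.047120 + 0.218188 + 0.014458 + 0.014640 = 0.294406
The terms with genuine card theft present sum to 0.232828, so
  P(genuine card theft | fraud alert) = 0.232828 / 0.294406 ≈ 0.7908

Pr(genuine card theft | fraud alert) ≈ 0.7908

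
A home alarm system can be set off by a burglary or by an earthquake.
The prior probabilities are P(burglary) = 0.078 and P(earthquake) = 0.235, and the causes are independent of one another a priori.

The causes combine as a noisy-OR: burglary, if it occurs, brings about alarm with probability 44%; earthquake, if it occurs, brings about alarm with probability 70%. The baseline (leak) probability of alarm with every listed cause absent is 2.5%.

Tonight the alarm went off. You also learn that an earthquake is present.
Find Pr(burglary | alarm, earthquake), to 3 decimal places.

Under noisy-OR, P(alarm | causes) = 1 − (1−0.025)·∏(1−qᵢ) over the active causes.
Enumerate both values of burglary and weight by the priors:
  P(alarm | earthquake) = 0.7075×0.922 + 0.8362×0.078
        = 0.652315 + 0.065224 = 0.717539
Keeping only the burglary-present terms gives 0.065224, so
  P(burglary | alarm, earthquake) = 0.065224 / 0.717539 ≈ 0.091

Pr(burglary | alarm, earthquake) ≈ 0.091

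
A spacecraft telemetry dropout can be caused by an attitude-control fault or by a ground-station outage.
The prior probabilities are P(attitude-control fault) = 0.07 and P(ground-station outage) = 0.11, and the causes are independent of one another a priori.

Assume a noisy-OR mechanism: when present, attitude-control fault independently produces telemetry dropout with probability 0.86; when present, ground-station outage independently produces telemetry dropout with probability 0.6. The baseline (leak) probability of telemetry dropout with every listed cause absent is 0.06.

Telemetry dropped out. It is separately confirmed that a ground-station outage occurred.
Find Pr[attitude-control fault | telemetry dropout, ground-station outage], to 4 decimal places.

Pr[attitude-control fault | telemetry dropout, ground-station outage] ≈ 0.1026

Under noisy-OR, P(telemetry dropout | causes) = 1 − (1−0.06)·∏(1−qᵢ) over the active causes.
By total probability over both values of attitude-control fault:
  P(telemetry dropout | ground-station outage) = 0.624·0.93 + 0.94736·0.07
        = 0.580320 + 0.066315 = 0.646635
Configurations with attitude-control fault contribute 0.066315, so
  P(attitude-control fault | telemetry dropout, ground-station outage) = 0.066315 / 0.646635 ≈ 0.1026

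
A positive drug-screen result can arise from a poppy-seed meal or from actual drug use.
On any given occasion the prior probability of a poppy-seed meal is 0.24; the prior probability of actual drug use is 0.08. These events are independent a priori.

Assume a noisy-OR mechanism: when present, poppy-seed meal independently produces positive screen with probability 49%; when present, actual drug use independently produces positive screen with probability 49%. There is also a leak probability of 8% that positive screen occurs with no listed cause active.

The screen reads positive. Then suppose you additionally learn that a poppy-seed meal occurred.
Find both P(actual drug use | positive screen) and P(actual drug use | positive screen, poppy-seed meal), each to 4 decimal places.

Under noisy-OR, P(positive screen | causes) = 1 − (1−0.08)·∏(1−qᵢ) over the active causes.
P(positive screen) = 0.08*0.76*0.92 + 0.5308*0.76*0.08 + 0.5308*0.24*0.92 + 0.760708*0.24*0.08 = 0.055936 + 0.032273 + 0.117201 + 0.014606 = 0.220016
Restricting to configurations with actual drug use present: 0.032273 + 0.014606 = 0.046879.
P(actual drug use | positive screen) = 0.046879 / 0.220016 ≈ 0.2131

Now also conditioning on poppy-seed meal=true:
Enumerate both values of actual drug use and weight by the priors:
  P(positive screen | poppy-seed meal) = 0.5308*0.92 + 0.760708*0.08
        = 0.488336 + 0.060857 = 0.549193
The terms with actual drug use present sum to 0.060857, so
  P(actual drug use | positive screen, poppy-seed meal) = 0.060857 / 0.549193 ≈ 0.1108
Conditioning on poppy-seed meal lowers the posterior on actual drug use: the classic explaining-away effect in a common-effect structure.

P(actual drug use | positive screen) ≈ 0.2131; P(actual drug use | positive screen, poppy-seed meal) ≈ 0.1108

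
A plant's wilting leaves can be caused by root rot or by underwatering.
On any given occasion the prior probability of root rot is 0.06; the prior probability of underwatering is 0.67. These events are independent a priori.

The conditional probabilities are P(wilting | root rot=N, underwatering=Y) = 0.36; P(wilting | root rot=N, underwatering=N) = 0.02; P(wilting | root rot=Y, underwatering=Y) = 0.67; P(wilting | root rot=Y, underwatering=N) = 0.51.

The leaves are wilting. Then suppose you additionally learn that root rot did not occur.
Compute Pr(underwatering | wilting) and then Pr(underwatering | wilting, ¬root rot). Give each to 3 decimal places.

For the numerator, keep only underwatering=true terms: 0.226728 + 0.026934 = 0.253662
The normalizing constant is 0.02×0.94×0.33 + 0.36×0.94×0.67 + 0.51×0.06×0.33 + 0.67×0.06×0.67 = 0.269964
Posterior = 0.253662 / 0.269964 ≈ 0.940

With the extra evidence:
For the numerator, keep only underwatering=true terms: 0.36×0.67 = 0.241200
Denominator P(wilting | ¬root rot): 0.02×0.33 + 0.36×0.67 = 0.247800
P(underwatering | wilting, ¬root rot) = 0.241200/0.247800 ≈ 0.973

Pr(underwatering | wilting) ≈ 0.940; Pr(underwatering | wilting, ¬root rot) ≈ 0.973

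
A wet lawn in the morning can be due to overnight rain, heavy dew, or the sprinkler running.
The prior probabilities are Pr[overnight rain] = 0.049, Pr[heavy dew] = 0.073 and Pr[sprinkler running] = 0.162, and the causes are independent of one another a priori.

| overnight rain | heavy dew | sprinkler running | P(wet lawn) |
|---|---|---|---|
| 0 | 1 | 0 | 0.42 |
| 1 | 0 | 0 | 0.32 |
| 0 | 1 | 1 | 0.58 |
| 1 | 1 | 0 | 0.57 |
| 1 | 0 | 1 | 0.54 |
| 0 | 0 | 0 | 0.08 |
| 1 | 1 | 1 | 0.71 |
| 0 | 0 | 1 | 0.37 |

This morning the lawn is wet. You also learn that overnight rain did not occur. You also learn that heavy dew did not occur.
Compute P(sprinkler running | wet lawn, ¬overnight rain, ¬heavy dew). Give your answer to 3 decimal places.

P(sprinkler running | wet lawn, ¬overnight rain, ¬heavy dew) ≈ 0.472

By total probability over both values of sprinkler running:
  P(wet lawn | ¬overnight rain, ¬heavy dew) = 0.08×0.838 + 0.37×0.162
        = 0.067040 + 0.059940 = 0.126980
Keeping only the sprinkler running-present terms gives 0.059940, so
  P(sprinkler running | wet lawn, ¬overnight rain, ¬heavy dew) = 0.059940 / 0.126980 ≈ 0.472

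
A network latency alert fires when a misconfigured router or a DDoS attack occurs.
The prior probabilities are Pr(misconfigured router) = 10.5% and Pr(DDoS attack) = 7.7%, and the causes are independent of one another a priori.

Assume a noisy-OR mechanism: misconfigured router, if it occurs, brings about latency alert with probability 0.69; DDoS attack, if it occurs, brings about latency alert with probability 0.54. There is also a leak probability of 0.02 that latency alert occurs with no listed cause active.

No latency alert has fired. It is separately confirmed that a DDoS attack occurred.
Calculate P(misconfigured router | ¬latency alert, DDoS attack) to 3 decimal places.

P(misconfigured router | ¬latency alert, DDoS attack) ≈ 0.035

Under noisy-OR, P(latency alert | causes) = 1 − (1−0.02)·∏(1−qᵢ) over the active causes.
P(¬latency alert | DDoS attack) = 0.4508·0.895 + 0.139748·0.105 = 0.403466 + 0.014674 = 0.418140
Restricting to configurations with misconfigured router present: 0.139748·0.105 = 0.014674.
P(misconfigured router | ¬latency alert, DDoS attack) = 0.014674 / 0.418140 ≈ 0.035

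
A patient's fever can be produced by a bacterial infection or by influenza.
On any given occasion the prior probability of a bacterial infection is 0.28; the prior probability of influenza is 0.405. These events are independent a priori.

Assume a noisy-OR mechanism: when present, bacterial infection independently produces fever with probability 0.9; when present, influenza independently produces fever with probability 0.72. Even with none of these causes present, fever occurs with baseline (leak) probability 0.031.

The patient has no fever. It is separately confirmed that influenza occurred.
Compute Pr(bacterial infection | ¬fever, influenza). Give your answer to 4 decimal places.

Under noisy-OR, P(fever | causes) = 1 − (1−0.031)·∏(1−qᵢ) over the active causes.
For the numerator, keep only bacterial infection=true terms: 0.027132×0.28 = 0.007597
The normalizing constant is 0.27132×0.72 + 0.027132×0.28 = 0.202947
Posterior = 0.007597 / 0.202947 ≈ 0.0374

Pr(bacterial infection | ¬fever, influenza) ≈ 0.0374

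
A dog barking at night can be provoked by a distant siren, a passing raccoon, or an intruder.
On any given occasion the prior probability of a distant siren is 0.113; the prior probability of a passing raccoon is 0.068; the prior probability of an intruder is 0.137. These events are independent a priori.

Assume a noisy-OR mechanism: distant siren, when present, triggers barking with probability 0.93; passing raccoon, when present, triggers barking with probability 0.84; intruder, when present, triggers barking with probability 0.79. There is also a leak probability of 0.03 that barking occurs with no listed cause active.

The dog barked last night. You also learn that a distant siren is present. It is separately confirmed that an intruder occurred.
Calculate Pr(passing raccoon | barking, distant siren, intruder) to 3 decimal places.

Pr(passing raccoon | barking, distant siren, intruder) ≈ 0.069

Under noisy-OR, P(barking | causes) = 1 − (1−0.03)·∏(1−qᵢ) over the active causes.
By total probability over both values of passing raccoon:
  P(barking | distant siren, intruder) = 0.985741·0.932 + 0.997719·0.068
        = 0.918711 + 0.067845 = 0.986556
Configurations with passing raccoon contribute 0.067845, so
  P(passing raccoon | barking, distant siren, intruder) = 0.067845 / 0.986556 ≈ 0.069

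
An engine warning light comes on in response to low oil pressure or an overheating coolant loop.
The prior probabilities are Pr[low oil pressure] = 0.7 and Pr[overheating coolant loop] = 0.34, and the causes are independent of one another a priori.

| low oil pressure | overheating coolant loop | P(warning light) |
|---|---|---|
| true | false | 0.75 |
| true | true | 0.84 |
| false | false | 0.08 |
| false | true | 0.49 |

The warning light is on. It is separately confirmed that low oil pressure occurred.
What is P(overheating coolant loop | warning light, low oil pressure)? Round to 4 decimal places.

P(overheating coolant loop | warning light, low oil pressure) ≈ 0.3659

Weight on overheating coolant loop=true, given the evidence: 0.84×0.34 = 0.285600
Normalizer over all consistent configurations: 0.75×0.66 + 0.84×0.34 = 0.780600
P(overheating coolant loop | warning light, low oil pressure) = 0.285600/0.780600 ≈ 0.3659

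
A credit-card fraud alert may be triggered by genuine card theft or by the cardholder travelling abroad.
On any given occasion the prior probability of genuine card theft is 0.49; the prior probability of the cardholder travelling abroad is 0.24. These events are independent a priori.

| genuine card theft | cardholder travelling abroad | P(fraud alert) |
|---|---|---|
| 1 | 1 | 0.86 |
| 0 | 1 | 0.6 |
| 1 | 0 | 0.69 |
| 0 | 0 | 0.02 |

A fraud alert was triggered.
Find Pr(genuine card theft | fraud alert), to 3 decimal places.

Sum P(fraud alert|·) weighted by the priors over the 4 (genuine card theft, cardholder travelling abroad) configurations:
  P(fraud alert) = 0.02×0.51×0.76 + 0.6×0.51×0.24 + 0.69×0.49×0.76 + 0.86×0.49×0.24
        = 0.007752 + 0.073440 + 0.256956 + 0.101136 = 0.439284
Configurations with genuine card theft contribute 0.358092, so
  P(genuine card theft | fraud alert) = 0.358092 / 0.439284 ≈ 0.815

Pr(genuine card theft | fraud alert) ≈ 0.815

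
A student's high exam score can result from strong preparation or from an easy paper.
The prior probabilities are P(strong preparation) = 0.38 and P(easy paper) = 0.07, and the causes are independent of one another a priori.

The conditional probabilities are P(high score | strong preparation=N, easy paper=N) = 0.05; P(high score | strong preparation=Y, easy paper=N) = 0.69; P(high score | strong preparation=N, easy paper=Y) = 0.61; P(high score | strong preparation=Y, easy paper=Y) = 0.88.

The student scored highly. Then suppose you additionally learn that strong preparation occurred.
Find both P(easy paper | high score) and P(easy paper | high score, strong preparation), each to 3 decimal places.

P(easy paper | high score) ≈ 0.155; P(easy paper | high score, strong preparation) ≈ 0.088

For the numerator, keep only easy paper=true terms: 0.026474 + 0.023408 = 0.049882
Normalizer over all consistent configurations: 0.05×0.62×0.93 + 0.61×0.62×0.07 + 0.69×0.38×0.93 + 0.88×0.38×0.07 = 0.322558
P(easy paper | high score) = 0.049882/0.322558 ≈ 0.155

Now condition on the additional information:
For the numerator, keep only easy paper=true terms: 0.88×0.07 = 0.061600
Normalizer over all consistent configurations: 0.69×0.93 + 0.88×0.07 = 0.703300
Posterior = 0.061600 / 0.703300 ≈ 0.088
This is intercausal reasoning (explaining away): once strong preparation accounts for the high score, easy paper becomes less likely.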